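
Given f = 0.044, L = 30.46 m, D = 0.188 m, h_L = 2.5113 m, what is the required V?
Formula: h_L = f \frac{L}{D} \frac{V^2}{2g}
Substituting knowns: 2.5113 = 0.044·(30.46/0.188)·V²/(2·9.81)
Solving for V: V = √(2.5113·2·9.81/(0.044·(30.46/0.188))) = 2.629 m/s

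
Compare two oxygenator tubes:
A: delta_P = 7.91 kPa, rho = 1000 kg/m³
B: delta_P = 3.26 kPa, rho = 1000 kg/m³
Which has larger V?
V(A) = 3.977 m/s, V(B) = 2.553 m/s. Answer: A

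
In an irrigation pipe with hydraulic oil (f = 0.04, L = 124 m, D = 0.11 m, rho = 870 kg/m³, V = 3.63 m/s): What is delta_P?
Formula: \Delta P = f \frac{L}{D} \frac{\rho V^2}{2}
delta_P = 0.04·(124/0.11)·0.5·870·3.63²/1000 = 258.5 kPa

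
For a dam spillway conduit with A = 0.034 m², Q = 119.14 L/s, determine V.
Formula: Q = A V
Substituting knowns: 119.14 = 0.034·V·1000
Solving for V: V = (119.14/1000)/0.034 = 3.504 m/s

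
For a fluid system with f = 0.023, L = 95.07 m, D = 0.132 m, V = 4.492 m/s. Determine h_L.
Formula: h_L = f \frac{L}{D} \frac{V^2}{2g}
h_L = 0.023·(95.07/0.132)·4.492²/(2·9.81) = 17.04 m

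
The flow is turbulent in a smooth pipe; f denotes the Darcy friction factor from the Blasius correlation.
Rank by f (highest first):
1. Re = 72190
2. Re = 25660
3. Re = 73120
Case 1: f = 0.01928
Case 2: f = 0.02497
Case 3: f = 0.01922
Ranking (highest first): 2, 1, 3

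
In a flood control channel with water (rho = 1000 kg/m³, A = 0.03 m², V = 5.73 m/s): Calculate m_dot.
Formula: \dot{m} = \rho A V
m_dot = 1000·0.03·5.73 = 171.9 kg/s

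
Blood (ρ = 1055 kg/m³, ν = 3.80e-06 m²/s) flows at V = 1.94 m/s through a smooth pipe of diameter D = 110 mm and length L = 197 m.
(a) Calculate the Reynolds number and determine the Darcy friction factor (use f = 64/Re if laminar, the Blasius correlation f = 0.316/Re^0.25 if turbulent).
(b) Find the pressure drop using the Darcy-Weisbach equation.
(a) Re = V·D/ν = 1.94·0.11/3.80e-06 = 56158 → turbulent (Re > 4000); f = 0.316/Re^0.25 = 0.316/56158^0.25 = 0.020527
(b) Darcy-Weisbach: ΔP = f·(L/D)·½ρV²/1000 = 0.020527·(197/0.110)·½·1055·1.94²/1000 = 72.98 kPa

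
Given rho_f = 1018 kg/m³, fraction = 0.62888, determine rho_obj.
Formula: f_{sub} = \frac{\rho_{obj}}{\rho_f}
Substituting knowns: 0.62888 = rho_obj/1018
Solving for rho_obj: rho_obj = 0.62888·1018 = 640.2 kg/m³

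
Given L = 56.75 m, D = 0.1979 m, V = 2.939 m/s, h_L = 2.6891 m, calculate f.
Formula: h_L = f \frac{L}{D} \frac{V^2}{2g}
Substituting knowns: 2.6891 = f·(56.75/0.1979)·2.939²/(2·9.81)
Solving for f: f = 2.6891·2·9.81/((56.75/0.1979)·2.939²) = 0.0213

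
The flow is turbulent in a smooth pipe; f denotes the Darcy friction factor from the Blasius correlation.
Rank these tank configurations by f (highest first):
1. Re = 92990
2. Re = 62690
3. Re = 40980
Case 1: f = 0.0181
Case 2: f = 0.01997
Case 3: f = 0.02221
Ranking (highest first): 3, 2, 1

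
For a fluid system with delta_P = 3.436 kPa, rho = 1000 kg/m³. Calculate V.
Formula: V = \sqrt{\frac{2 \Delta P}{\rho}}
V = √(2·(3.436·1000)/1000) = 2.621 m/s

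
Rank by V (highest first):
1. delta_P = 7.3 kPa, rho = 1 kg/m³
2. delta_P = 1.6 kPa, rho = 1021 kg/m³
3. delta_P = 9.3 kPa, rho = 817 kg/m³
Case 1: V = 120.8 m/s
Case 2: V = 1.77 m/s
Case 3: V = 4.771 m/s
Ranking (highest first): 1, 3, 2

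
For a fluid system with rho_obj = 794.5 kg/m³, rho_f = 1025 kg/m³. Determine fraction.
Formula: f_{sub} = \frac{\rho_{obj}}{\rho_f}
fraction = 794.5/1025 = 0.7751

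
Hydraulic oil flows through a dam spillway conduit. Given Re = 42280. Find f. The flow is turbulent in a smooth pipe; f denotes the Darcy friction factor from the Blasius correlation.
Formula: f = \frac{0.316}{Re^{0.25}}
f = 0.316/42280^0.25 = 0.02204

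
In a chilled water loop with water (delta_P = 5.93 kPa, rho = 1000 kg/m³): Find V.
Formula: V = \sqrt{\frac{2 \Delta P}{\rho}}
V = √(2·(5.93·1000)/1000) = 3.444 m/s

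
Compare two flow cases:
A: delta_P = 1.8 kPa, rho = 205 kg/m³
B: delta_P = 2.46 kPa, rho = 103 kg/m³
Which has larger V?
V(A) = 4.191 m/s, V(B) = 6.911 m/s. Answer: B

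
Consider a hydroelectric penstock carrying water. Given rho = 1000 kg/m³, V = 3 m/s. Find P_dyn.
Formula: P_{dyn} = \frac{1}{2} \rho V^2
P_dyn = 0.5·1000·3²/1000 = 4.5 kPa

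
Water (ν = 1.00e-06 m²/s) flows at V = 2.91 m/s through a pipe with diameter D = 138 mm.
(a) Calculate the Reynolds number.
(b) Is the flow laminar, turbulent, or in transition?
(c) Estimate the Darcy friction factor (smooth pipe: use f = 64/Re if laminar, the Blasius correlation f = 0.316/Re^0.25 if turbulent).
(a) Re = V·D/ν = 2.91·0.138/1.00e-06 = 401580
(b) Flow regime: turbulent (Re > 4000)
(c) Friction factor: f = 0.316/Re^0.25 = 0.316/401580^0.25 = 0.01255 (Blasius is strictly valid for Re ≲ 1e5; used here as the smooth-pipe estimate the problem specifies)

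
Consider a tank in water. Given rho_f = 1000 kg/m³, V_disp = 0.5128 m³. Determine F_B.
Formula: F_B = \rho_f g V_{disp}
F_B = 1000·9.81·0.5128 = 5031 N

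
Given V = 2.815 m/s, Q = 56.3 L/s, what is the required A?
Formula: Q = A V
Substituting knowns: 56.3 = A·2.815·1000
Solving for A: A = (56.3/1000)/2.815 = 0.02 m²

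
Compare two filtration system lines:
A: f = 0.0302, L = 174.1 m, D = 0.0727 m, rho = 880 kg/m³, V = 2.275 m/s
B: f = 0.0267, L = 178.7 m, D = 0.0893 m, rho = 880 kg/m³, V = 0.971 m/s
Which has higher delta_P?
delta_P(A) = 164.7 kPa, delta_P(B) = 22.17 kPa. Answer: A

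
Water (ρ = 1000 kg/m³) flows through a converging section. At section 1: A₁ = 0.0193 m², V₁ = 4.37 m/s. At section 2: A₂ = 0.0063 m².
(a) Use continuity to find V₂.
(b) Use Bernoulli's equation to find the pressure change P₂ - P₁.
(a) Continuity: A₁V₁=A₂V₂ -> V₂=A₁V₁/A₂=0.0193*4.37/0.0063=13.39 m/s
(b) Bernoulli: P₂-P₁=0.5*rho*(V₁^2-V₂^2)/1000=0.5*1000*(4.37^2-13.39^2)/1000=-80.1 kPa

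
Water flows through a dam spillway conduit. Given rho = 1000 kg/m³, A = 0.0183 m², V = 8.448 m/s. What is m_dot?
Formula: \dot{m} = \rho A V
m_dot = 1000·0.0183·8.448 = 154.6 kg/s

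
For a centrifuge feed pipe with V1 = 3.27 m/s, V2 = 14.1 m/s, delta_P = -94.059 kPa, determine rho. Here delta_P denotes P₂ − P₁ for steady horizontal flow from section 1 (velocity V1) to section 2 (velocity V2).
Formula: \Delta P = \frac{1}{2} \rho (V_1^2 - V_2^2)
Substituting knowns: -94.059 = 0.5·rho·(3.27² − 14.1²)/1000
Solving for rho: rho = 2·(-94.059·1000)/(3.27² − 14.1²) = 1000 kg/m³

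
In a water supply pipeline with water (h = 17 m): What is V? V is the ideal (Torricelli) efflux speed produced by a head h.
Formula: V = \sqrt{2 g h}
V = √(2·9.81·17) = 18.26 m/s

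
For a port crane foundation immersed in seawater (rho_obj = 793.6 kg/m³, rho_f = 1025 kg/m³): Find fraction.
Formula: f_{sub} = \frac{\rho_{obj}}{\rho_f}
fraction = 793.6/1025 = 0.7742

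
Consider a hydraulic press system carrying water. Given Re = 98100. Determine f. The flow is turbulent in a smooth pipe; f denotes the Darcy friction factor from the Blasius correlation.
Formula: f = \frac{0.316}{Re^{0.25}}
f = 0.316/98100^0.25 = 0.01786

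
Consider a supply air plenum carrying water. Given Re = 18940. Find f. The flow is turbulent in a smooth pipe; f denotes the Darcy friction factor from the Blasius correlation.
Formula: f = \frac{0.316}{Re^{0.25}}
f = 0.316/18940^0.25 = 0.02694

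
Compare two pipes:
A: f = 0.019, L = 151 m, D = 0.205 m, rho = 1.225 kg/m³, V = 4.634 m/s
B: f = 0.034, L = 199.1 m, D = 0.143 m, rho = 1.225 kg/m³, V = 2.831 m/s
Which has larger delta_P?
delta_P(A) = 0.1841 kPa, delta_P(B) = 0.2324 kPa. Answer: B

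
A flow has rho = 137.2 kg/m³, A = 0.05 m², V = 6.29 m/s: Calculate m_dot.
Formula: \dot{m} = \rho A V
m_dot = 137.2·0.05·6.29 = 43.15 kg/s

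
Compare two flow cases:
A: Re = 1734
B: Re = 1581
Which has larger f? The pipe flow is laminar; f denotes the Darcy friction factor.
f(A) = 0.03691, f(B) = 0.04048. Answer: B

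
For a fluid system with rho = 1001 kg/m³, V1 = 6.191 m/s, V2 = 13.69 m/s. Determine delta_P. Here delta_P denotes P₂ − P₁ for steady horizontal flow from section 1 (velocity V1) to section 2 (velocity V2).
Formula: \Delta P = \frac{1}{2} \rho (V_1^2 - V_2^2)
delta_P = 0.5·1001·(6.191² − 13.69²)/1000 = -74.62 kPa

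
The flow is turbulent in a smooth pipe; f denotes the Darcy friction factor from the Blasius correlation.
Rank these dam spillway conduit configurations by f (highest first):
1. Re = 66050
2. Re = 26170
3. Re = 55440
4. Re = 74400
Case 1: f = 0.01971
Case 2: f = 0.02484
Case 3: f = 0.02059
Case 4: f = 0.01913
Ranking (highest first): 2, 3, 1, 4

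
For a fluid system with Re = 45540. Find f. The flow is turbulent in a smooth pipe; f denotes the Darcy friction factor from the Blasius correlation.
Formula: f = \frac{0.316}{Re^{0.25}}
f = 0.316/45540^0.25 = 0.02163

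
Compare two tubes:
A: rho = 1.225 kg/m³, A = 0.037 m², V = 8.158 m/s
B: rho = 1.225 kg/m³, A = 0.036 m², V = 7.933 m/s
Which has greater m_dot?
m_dot(A) = 0.3698 kg/s, m_dot(B) = 0.3498 kg/s. Answer: A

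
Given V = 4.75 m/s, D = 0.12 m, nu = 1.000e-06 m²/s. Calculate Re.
Formula: Re = \frac{V D}{\nu}
Re = 4.75·0.12/1.000e-06 = 570000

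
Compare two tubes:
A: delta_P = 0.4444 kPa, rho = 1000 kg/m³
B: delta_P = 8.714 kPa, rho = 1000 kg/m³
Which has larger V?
V(A) = 0.9428 m/s, V(B) = 4.175 m/s. Answer: B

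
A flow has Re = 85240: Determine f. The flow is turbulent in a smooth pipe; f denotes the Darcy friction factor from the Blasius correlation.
Formula: f = \frac{0.316}{Re^{0.25}}
f = 0.316/85240^0.25 = 0.01849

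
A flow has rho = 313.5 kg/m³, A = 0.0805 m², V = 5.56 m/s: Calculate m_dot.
Formula: \dot{m} = \rho A V
m_dot = 313.5·0.0805·5.56 = 140.3 kg/s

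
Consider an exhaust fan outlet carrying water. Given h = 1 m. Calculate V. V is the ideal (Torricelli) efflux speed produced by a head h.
Formula: V = \sqrt{2 g h}
V = √(2·9.81·1) = 4.429 m/s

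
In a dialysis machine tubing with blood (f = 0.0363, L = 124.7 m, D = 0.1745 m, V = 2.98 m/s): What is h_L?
Formula: h_L = f \frac{L}{D} \frac{V^2}{2g}
h_L = 0.0363·(124.7/0.1745)·2.98²/(2·9.81) = 11.74 m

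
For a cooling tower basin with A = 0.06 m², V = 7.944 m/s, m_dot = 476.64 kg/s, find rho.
Formula: \dot{m} = \rho A V
Substituting knowns: 476.64 = rho·0.06·7.944
Solving for rho: rho = 476.64/(0.06·7.944) = 1000 kg/m³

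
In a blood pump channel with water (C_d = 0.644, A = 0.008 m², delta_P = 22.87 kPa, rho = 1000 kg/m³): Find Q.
Formula: Q = C_d A \sqrt{\frac{2 \Delta P}{\rho}}
Q = 0.644·0.008·√(2·(22.87·1000)/1000)·1000 = 34.84 L/s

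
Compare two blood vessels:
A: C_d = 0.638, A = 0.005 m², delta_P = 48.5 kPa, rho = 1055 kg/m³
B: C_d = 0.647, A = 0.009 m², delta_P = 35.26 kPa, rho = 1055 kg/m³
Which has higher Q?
Q(A) = 30.59 L/s, Q(B) = 47.61 L/s. Answer: B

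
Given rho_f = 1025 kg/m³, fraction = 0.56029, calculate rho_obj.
Formula: f_{sub} = \frac{\rho_{obj}}{\rho_f}
Substituting knowns: 0.56029 = rho_obj/1025
Solving for rho_obj: rho_obj = 0.56029·1025 = 574.3 kg/m³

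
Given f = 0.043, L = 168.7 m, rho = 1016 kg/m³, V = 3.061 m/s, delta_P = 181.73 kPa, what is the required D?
Formula: \Delta P = f \frac{L}{D} \frac{\rho V^2}{2}
Substituting knowns: 181.73 = 0.043·(168.7/D)·0.5·1016·3.061²/1000
Solving for D: D = 0.043·168.7·0.5·1016·3.061²/(181.73·1000) = 0.19 m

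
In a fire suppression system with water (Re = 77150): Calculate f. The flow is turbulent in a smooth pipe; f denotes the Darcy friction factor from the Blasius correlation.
Formula: f = \frac{0.316}{Re^{0.25}}
f = 0.316/77150^0.25 = 0.01896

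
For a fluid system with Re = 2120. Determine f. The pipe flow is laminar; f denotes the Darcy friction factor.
Formula: f = \frac{64}{Re}
f = 64/2120 = 0.03019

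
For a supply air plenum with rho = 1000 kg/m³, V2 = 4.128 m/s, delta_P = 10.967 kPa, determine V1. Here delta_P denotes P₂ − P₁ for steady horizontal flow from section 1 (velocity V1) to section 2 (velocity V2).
Formula: \Delta P = \frac{1}{2} \rho (V_1^2 - V_2^2)
Substituting knowns: 10.967 = 0.5·1000·(V1² − 4.128²)/1000
Solving for V1: V1 = √(4.128² + 2·(10.967·1000)/1000) = 6.243 m/s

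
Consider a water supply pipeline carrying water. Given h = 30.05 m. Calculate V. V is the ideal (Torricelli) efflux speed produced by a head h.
Formula: V = \sqrt{2 g h}
V = √(2·9.81·30.05) = 24.28 m/s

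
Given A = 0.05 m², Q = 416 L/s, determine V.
Formula: Q = A V
Substituting knowns: 416 = 0.05·V·1000
Solving for V: V = (416/1000)/0.05 = 8.32 m/s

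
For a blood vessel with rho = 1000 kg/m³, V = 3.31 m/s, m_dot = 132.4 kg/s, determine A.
Formula: \dot{m} = \rho A V
Substituting knowns: 132.4 = 1000·A·3.31
Solving for A: A = 132.4/(1000·3.31) = 0.04 m²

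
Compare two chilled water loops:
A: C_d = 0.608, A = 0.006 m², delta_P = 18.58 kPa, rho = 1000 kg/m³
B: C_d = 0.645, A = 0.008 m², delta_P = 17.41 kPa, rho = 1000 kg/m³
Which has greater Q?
Q(A) = 22.24 L/s, Q(B) = 30.45 L/s. Answer: B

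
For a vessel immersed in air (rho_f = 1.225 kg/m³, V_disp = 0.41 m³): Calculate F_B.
Formula: F_B = \rho_f g V_{disp}
F_B = 1.225·9.81·0.41 = 4.927 N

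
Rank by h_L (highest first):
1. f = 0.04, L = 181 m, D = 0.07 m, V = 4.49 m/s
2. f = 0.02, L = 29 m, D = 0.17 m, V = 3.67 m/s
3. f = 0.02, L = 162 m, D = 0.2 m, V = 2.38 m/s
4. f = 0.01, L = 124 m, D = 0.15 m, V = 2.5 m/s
Case 1: h_L = 106.3 m
Case 2: h_L = 2.342 m
Case 3: h_L = 4.677 m
Case 4: h_L = 2.633 m
Ranking (highest first): 1, 3, 4, 2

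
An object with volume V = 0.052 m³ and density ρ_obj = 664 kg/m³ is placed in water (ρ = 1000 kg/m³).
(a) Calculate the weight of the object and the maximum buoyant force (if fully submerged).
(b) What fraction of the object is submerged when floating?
(a) W=rho_obj*g*V=664*9.81*0.052=338.7 N; F_B(max)=rho*g*V=1000*9.81*0.052=510.1 N
(b) Floating fraction=rho_obj/rho=664/1000=0.664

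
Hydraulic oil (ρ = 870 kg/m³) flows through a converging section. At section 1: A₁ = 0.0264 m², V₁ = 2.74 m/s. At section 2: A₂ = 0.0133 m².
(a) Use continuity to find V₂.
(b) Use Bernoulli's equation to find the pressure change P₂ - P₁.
(a) Continuity: A₁V₁=A₂V₂ -> V₂=A₁V₁/A₂=0.0264*2.74/0.0133=5.44 m/s
(b) Bernoulli: P₂-P₁=0.5*rho*(V₁^2-V₂^2)/1000=0.5*870*(2.74^2-5.44^2)/1000=-9.607 kPa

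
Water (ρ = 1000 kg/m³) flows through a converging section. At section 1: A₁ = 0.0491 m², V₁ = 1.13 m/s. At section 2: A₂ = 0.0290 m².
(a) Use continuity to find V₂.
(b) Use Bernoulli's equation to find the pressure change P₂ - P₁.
(a) Continuity: A₁V₁=A₂V₂ -> V₂=A₁V₁/A₂=0.0491*1.13/0.0290=1.91 m/s
(b) Bernoulli: P₂-P₁=0.5*rho*(V₁^2-V₂^2)/1000=0.5*1000*(1.13^2-1.91^2)/1000=-1.186 kPa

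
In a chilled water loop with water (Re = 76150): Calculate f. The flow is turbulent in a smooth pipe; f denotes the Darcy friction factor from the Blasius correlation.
Formula: f = \frac{0.316}{Re^{0.25}}
f = 0.316/76150^0.25 = 0.01902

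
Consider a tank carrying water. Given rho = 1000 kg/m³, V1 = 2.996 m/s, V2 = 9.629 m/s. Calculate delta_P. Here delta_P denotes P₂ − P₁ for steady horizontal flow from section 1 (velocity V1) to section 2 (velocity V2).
Formula: \Delta P = \frac{1}{2} \rho (V_1^2 - V_2^2)
delta_P = 0.5·1000·(2.996² − 9.629²)/1000 = -41.87 kPa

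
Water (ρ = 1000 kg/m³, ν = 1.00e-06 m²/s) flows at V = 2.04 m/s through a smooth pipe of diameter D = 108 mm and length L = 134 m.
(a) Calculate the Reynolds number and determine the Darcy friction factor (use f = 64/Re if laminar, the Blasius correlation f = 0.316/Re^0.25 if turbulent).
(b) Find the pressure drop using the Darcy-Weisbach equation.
(a) Re = V·D/ν = 2.04·0.108/1.00e-06 = 220320 → turbulent (Re > 4000); f = 0.316/Re^0.25 = 0.316/220320^0.25 = 0.014586 (Blasius is strictly valid for Re ≲ 1e5; used here as the smooth-pipe estimate the problem specifies)
(b) Darcy-Weisbach: ΔP = f·(L/D)·½ρV²/1000 = 0.014586·(134/0.108)·½·1000·2.04²/1000 = 37.66 kPa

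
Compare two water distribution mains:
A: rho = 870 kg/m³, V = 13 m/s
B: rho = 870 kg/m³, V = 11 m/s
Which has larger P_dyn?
P_dyn(A) = 73.52 kPa, P_dyn(B) = 52.63 kPa. Answer: A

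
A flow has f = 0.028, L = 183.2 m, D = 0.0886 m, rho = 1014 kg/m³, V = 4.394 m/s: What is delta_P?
Formula: \Delta P = f \frac{L}{D} \frac{\rho V^2}{2}
delta_P = 0.028·(183.2/0.0886)·0.5·1014·4.394²/1000 = 566.7 kPa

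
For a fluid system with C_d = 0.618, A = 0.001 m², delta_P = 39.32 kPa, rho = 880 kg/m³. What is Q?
Formula: Q = C_d A \sqrt{\frac{2 \Delta P}{\rho}}
Q = 0.618·0.001·√(2·(39.32·1000)/880)·1000 = 5.842 L/s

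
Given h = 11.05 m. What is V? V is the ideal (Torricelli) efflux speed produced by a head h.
Formula: V = \sqrt{2 g h}
V = √(2·9.81·11.05) = 14.72 m/s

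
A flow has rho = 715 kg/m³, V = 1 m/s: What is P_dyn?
Formula: P_{dyn} = \frac{1}{2} \rho V^2
P_dyn = 0.5·715·1²/1000 = 0.3575 kPa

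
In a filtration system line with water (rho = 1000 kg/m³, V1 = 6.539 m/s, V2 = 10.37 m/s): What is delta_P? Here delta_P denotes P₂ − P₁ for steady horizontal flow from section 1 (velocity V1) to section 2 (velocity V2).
Formula: \Delta P = \frac{1}{2} \rho (V_1^2 - V_2^2)
delta_P = 0.5·1000·(6.539² − 10.37²)/1000 = -32.39 kPa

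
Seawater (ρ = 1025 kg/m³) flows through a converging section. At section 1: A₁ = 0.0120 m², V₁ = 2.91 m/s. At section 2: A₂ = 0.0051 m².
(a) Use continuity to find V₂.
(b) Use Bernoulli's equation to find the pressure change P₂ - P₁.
(a) Continuity: A₁V₁=A₂V₂ -> V₂=A₁V₁/A₂=0.0120*2.91/0.0051=6.85 m/s
(b) Bernoulli: P₂-P₁=0.5*rho*(V₁^2-V₂^2)/1000=0.5*1025*(2.91^2-6.85^2)/1000=-19.71 kPa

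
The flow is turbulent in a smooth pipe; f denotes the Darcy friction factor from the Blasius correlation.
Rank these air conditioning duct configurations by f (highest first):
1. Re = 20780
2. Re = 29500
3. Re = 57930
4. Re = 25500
Case 1: f = 0.02632
Case 2: f = 0.02411
Case 3: f = 0.02037
Case 4: f = 0.02501
Ranking (highest first): 1, 4, 2, 3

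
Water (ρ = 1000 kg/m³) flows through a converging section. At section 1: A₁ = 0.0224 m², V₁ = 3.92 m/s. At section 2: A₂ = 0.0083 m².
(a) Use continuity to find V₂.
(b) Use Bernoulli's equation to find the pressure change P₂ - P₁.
(a) Continuity: A₁V₁=A₂V₂ -> V₂=A₁V₁/A₂=0.0224*3.92/0.0083=10.58 m/s
(b) Bernoulli: P₂-P₁=0.5*rho*(V₁^2-V₂^2)/1000=0.5*1000*(3.92^2-10.58^2)/1000=-48.29 kPa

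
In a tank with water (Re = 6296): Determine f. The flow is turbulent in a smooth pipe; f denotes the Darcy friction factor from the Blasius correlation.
Formula: f = \frac{0.316}{Re^{0.25}}
f = 0.316/6296^0.25 = 0.03547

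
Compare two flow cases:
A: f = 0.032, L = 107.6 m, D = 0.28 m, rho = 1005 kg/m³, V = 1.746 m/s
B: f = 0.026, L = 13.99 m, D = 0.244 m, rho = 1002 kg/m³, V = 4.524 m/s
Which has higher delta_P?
delta_P(A) = 18.84 kPa, delta_P(B) = 15.29 kPa. Answer: A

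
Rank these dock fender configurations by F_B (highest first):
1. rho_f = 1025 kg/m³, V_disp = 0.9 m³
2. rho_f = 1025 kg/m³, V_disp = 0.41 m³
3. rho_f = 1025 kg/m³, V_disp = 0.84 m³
Case 1: F_B = 9050 N
Case 2: F_B = 4123 N
Case 3: F_B = 8446 N
Ranking (highest first): 1, 3, 2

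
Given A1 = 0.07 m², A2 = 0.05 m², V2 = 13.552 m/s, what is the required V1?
Formula: V_2 = \frac{A_1 V_1}{A_2}
Substituting knowns: 13.552 = 0.07·V1/0.05
Solving for V1: V1 = 13.552·0.05/0.07 = 9.68 m/s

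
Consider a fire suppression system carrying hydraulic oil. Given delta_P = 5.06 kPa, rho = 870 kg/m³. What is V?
Formula: V = \sqrt{\frac{2 \Delta P}{\rho}}
V = √(2·(5.06·1000)/870) = 3.411 m/s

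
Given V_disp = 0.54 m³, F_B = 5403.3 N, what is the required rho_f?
Formula: F_B = \rho_f g V_{disp}
Substituting knowns: 5403.3 = rho_f·9.81·0.54
Solving for rho_f: rho_f = 5403.3/(9.81·0.54) = 1020 kg/m³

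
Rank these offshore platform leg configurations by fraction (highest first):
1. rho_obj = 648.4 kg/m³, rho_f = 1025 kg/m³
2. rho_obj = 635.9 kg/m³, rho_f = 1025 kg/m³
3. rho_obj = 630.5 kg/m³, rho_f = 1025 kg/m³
Case 1: fraction = 0.6326
Case 2: fraction = 0.6204
Case 3: fraction = 0.6151
Ranking (highest first): 1, 2, 3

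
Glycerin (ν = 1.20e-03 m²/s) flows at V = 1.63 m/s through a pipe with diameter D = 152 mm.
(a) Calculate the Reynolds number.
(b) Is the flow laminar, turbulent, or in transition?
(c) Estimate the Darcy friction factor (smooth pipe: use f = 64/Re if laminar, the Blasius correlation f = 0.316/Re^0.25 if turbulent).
(a) Re = V·D/ν = 1.63·0.152/1.20e-03 = 206.47
(b) Flow regime: laminar (Re < 2300)
(c) Friction factor: f = 64/Re = 64/206.47 = 0.31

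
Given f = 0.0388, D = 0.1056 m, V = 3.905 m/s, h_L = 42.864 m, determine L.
Formula: h_L = f \frac{L}{D} \frac{V^2}{2g}
Substituting knowns: 42.864 = 0.0388·(L/0.1056)·3.905²/(2·9.81)
Solving for L: L = 42.864·2·9.81·0.1056/(0.0388·3.905²) = 150.1 m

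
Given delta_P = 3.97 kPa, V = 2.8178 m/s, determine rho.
Formula: V = \sqrt{\frac{2 \Delta P}{\rho}}
Substituting knowns: 2.8178 = √(2·(3.97·1000)/rho)
Solving for rho: rho = 2·(3.97·1000)/2.8178² = 1000 kg/m³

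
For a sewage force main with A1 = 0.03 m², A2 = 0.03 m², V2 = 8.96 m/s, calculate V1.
Formula: V_2 = \frac{A_1 V_1}{A_2}
Substituting knowns: 8.96 = 0.03·V1/0.03
Solving for V1: V1 = 8.96·0.03/0.03 = 8.96 m/s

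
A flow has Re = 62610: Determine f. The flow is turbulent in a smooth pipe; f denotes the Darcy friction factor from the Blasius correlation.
Formula: f = \frac{0.316}{Re^{0.25}}
f = 0.316/62610^0.25 = 0.01998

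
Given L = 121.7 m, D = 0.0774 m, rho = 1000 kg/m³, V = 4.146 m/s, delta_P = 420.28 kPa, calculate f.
Formula: \Delta P = f \frac{L}{D} \frac{\rho V^2}{2}
Substituting knowns: 420.28 = f·(121.7/0.0774)·0.5·1000·4.146²/1000
Solving for f: f = (420.28·1000)/((121.7/0.0774)·0.5·1000·4.146²) = 0.0311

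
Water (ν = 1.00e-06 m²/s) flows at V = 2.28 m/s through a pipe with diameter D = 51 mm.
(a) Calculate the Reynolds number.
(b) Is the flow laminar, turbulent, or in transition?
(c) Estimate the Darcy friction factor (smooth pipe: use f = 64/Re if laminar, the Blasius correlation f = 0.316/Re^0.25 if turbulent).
(a) Re = V·D/ν = 2.28·0.051/1.00e-06 = 116280
(b) Flow regime: turbulent (Re > 4000)
(c) Friction factor: f = 0.316/Re^0.25 = 0.316/116280^0.25 = 0.01711 (Blasius is strictly valid for Re ≲ 1e5; used here as the smooth-pipe estimate the problem specifies)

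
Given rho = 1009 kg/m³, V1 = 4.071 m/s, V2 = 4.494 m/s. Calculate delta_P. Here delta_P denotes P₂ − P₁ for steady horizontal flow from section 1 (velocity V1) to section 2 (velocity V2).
Formula: \Delta P = \frac{1}{2} \rho (V_1^2 - V_2^2)
delta_P = 0.5·1009·(4.071² − 4.494²)/1000 = -1.828 kPa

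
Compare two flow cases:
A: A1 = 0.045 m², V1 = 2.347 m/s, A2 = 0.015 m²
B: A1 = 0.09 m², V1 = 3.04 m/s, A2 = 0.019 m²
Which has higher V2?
V2(A) = 7.041 m/s, V2(B) = 14.4 m/s. Answer: B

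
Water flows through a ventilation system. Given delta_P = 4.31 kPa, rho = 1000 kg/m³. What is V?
Formula: V = \sqrt{\frac{2 \Delta P}{\rho}}
V = √(2·(4.31·1000)/1000) = 2.936 m/s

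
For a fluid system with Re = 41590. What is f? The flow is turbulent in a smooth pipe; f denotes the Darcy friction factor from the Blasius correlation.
Formula: f = \frac{0.316}{Re^{0.25}}
f = 0.316/41590^0.25 = 0.02213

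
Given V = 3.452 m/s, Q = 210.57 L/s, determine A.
Formula: Q = A V
Substituting knowns: 210.57 = A·3.452·1000
Solving for A: A = (210.57/1000)/3.452 = 0.061 m²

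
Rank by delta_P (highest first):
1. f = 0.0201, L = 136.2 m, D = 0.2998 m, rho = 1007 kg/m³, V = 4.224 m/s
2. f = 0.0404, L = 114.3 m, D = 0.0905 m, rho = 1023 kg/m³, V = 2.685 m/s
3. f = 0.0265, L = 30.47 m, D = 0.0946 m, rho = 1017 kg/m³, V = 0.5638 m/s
Case 1: delta_P = 82.03 kPa
Case 2: delta_P = 188.2 kPa
Case 3: delta_P = 1.38 kPa
Ranking (highest first): 2, 1, 3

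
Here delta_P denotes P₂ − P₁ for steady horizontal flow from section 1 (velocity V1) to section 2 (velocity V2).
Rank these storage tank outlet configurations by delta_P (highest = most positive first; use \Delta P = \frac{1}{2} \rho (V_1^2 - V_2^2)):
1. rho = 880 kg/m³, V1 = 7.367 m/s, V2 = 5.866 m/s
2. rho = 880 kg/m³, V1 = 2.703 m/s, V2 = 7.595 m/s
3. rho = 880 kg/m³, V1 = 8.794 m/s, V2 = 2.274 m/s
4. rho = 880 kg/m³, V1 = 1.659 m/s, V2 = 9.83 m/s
Case 1: delta_P = 8.74 kPa
Case 2: delta_P = -22.17 kPa
Case 3: delta_P = 31.75 kPa
Case 4: delta_P = -41.31 kPa
Ranking (highest first): 3, 1, 2, 4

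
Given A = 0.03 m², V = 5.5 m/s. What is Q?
Formula: Q = A V
Q = 0.03·5.5·1000 = 165 L/s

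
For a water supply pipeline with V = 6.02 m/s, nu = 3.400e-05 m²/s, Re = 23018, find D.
Formula: Re = \frac{V D}{\nu}
Substituting knowns: 23018 = 6.02·D/3.400e-05
Solving for D: D = 23018·3.400e-05/6.02 = 0.13 m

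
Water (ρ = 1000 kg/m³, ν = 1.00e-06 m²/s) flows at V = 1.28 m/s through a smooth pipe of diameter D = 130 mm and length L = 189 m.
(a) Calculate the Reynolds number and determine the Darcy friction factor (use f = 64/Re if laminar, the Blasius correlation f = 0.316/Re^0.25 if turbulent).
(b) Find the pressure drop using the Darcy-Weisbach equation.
(a) Re = V·D/ν = 1.28·0.13/1.00e-06 = 166400 → turbulent (Re > 4000); f = 0.316/Re^0.25 = 0.316/166400^0.25 = 0.015646 (Blasius is strictly valid for Re ≲ 1e5; used here as the smooth-pipe estimate the problem specifies)
(b) Darcy-Weisbach: ΔP = f·(L/D)·½ρV²/1000 = 0.015646·(189/0.130)·½·1000·1.28²/1000 = 18.63 kPa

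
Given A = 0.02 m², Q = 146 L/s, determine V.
Formula: Q = A V
Substituting knowns: 146 = 0.02·V·1000
Solving for V: V = (146/1000)/0.02 = 7.3 m/s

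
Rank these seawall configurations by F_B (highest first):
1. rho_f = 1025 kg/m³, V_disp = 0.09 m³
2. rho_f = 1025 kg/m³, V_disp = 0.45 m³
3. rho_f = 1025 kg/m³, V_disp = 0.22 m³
Case 1: F_B = 905 N
Case 2: F_B = 4525 N
Case 3: F_B = 2212 N
Ranking (highest first): 2, 3, 1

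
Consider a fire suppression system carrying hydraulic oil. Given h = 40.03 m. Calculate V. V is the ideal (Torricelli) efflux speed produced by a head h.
Formula: V = \sqrt{2 g h}
V = √(2·9.81·40.03) = 28.02 m/s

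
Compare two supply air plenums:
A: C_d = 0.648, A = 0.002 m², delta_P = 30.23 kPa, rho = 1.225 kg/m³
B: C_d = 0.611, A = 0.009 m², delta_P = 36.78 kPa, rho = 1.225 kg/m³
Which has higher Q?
Q(A) = 287.9 L/s, Q(B) = 1348 L/s. Answer: B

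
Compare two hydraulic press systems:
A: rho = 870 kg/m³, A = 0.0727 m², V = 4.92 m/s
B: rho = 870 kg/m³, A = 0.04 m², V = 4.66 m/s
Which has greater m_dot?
m_dot(A) = 311.2 kg/s, m_dot(B) = 162.2 kg/s. Answer: A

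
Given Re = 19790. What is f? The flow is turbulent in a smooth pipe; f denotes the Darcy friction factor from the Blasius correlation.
Formula: f = \frac{0.316}{Re^{0.25}}
f = 0.316/19790^0.25 = 0.02664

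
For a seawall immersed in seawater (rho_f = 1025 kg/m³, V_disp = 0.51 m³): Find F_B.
Formula: F_B = \rho_f g V_{disp}
F_B = 1025·9.81·0.51 = 5128 N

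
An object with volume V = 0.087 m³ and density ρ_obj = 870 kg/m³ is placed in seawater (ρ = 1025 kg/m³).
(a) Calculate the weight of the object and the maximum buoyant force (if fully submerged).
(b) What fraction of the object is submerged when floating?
(a) W=rho_obj*g*V=870*9.81*0.087=742.5 N; F_B(max)=rho*g*V=1025*9.81*0.087=874.8 N
(b) Floating fraction=rho_obj/rho=870/1025=0.849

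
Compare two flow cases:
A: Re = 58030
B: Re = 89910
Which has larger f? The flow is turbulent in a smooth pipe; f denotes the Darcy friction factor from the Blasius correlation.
f(A) = 0.02036, f(B) = 0.01825. Answer: A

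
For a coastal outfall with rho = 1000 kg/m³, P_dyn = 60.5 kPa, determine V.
Formula: P_{dyn} = \frac{1}{2} \rho V^2
Substituting knowns: 60.5 = 0.5·1000·V²/1000
Solving for V: V = √(2·(60.5·1000)/1000) = 11 m/s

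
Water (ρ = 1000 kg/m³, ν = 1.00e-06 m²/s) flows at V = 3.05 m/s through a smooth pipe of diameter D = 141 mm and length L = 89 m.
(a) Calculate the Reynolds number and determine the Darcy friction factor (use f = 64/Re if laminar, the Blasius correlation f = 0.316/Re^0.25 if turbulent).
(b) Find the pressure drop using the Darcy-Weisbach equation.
(a) Re = V·D/ν = 3.05·0.141/1.00e-06 = 430050 → turbulent (Re > 4000); f = 0.316/Re^0.25 = 0.316/430050^0.25 = 0.01234 (Blasius is strictly valid for Re ≲ 1e5; used here as the smooth-pipe estimate the problem specifies)
(b) Darcy-Weisbach: ΔP = f·(L/D)·½ρV²/1000 = 0.01234·(89/0.141)·½·1000·3.05²/1000 = 36.23 kPa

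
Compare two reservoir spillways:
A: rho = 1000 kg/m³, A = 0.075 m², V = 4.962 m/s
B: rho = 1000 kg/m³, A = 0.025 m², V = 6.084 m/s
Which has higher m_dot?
m_dot(A) = 372.1 kg/s, m_dot(B) = 152.1 kg/s. Answer: A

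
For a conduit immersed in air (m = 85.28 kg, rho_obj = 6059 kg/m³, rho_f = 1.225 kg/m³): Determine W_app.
Formula: W_{app} = mg\left(1 - \frac{\rho_f}{\rho_{obj}}\right)
W_app = 85.28·9.81·(1 − 1.225/6059) = 836.4 N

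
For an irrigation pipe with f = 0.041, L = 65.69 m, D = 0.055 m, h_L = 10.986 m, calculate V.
Formula: h_L = f \frac{L}{D} \frac{V^2}{2g}
Substituting knowns: 10.986 = 0.041·(65.69/0.055)·V²/(2·9.81)
Solving for V: V = √(10.986·2·9.81/(0.041·(65.69/0.055))) = 2.098 m/s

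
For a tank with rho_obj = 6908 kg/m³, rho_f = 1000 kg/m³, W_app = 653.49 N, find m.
Formula: W_{app} = mg\left(1 - \frac{\rho_f}{\rho_{obj}}\right)
Substituting knowns: 653.49 = m·9.81·(1 − 1000/6908)
Solving for m: m = 653.49/(9.81·(1 − 1000/6908)) = 77.89 kg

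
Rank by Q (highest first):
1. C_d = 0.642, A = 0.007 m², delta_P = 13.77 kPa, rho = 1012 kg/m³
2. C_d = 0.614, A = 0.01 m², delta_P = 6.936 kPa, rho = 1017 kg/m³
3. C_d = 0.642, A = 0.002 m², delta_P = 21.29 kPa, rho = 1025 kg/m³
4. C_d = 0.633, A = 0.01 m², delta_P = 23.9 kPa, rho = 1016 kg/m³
Case 1: Q = 23.44 L/s
Case 2: Q = 22.68 L/s
Case 3: Q = 8.276 L/s
Case 4: Q = 43.42 L/s
Ranking (highest first): 4, 1, 2, 3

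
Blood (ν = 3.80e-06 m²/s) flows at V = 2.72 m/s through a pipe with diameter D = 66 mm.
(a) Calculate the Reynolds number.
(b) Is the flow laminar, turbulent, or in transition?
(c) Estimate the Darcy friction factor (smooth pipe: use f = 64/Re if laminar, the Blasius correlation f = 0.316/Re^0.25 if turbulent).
(a) Re = V·D/ν = 2.72·0.066/3.80e-06 = 47242
(b) Flow regime: turbulent (Re > 4000)
(c) Friction factor: f = 0.316/Re^0.25 = 0.316/47242^0.25 = 0.02143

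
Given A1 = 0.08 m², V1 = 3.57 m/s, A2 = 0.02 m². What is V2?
Formula: V_2 = \frac{A_1 V_1}{A_2}
V2 = 0.08·3.57/0.02 = 14.28 m/s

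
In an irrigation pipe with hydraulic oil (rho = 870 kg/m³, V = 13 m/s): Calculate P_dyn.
Formula: P_{dyn} = \frac{1}{2} \rho V^2
P_dyn = 0.5·870·13²/1000 = 73.52 kPa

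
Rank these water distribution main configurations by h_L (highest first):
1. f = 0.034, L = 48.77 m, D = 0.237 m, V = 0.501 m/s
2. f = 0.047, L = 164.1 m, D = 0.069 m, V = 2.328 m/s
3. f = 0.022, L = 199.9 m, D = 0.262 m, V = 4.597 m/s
Case 1: h_L = 0.08951 m
Case 2: h_L = 30.88 m
Case 3: h_L = 18.08 m
Ranking (highest first): 2, 3, 1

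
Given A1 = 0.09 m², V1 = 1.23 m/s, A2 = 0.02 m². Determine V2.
Formula: V_2 = \frac{A_1 V_1}{A_2}
V2 = 0.09·1.23/0.02 = 5.535 m/s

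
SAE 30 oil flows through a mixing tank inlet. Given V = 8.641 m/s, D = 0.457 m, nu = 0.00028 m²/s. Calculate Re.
Formula: Re = \frac{V D}{\nu}
Re = 8.641·0.457/0.00028 = 14103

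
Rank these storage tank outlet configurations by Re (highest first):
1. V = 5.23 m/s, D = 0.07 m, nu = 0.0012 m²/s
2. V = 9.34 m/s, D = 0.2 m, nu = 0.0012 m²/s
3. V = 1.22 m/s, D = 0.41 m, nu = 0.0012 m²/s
Case 1: Re = 305.1
Case 2: Re = 1557
Case 3: Re = 416.8
Ranking (highest first): 2, 3, 1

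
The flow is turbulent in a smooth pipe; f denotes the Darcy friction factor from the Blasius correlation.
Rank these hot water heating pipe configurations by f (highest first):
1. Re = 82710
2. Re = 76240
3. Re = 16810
Case 1: f = 0.01863
Case 2: f = 0.01902
Case 3: f = 0.02775
Ranking (highest first): 3, 2, 1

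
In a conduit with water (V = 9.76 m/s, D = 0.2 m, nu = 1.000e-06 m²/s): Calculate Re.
Formula: Re = \frac{V D}{\nu}
Re = 9.76·0.2/1.000e-06 = 1.952e+06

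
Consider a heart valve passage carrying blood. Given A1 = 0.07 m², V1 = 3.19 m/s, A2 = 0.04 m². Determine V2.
Formula: V_2 = \frac{A_1 V_1}{A_2}
V2 = 0.07·3.19/0.04 = 5.583 m/s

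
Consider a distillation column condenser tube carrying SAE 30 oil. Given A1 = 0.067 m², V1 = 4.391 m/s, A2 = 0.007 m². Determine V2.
Formula: V_2 = \frac{A_1 V_1}{A_2}
V2 = 0.067·4.391/0.007 = 42.03 m/s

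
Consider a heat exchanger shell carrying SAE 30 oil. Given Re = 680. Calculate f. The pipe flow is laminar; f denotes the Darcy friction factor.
Formula: f = \frac{64}{Re}
f = 64/680 = 0.09412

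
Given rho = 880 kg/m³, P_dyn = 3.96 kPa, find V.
Formula: P_{dyn} = \frac{1}{2} \rho V^2
Substituting knowns: 3.96 = 0.5·880·V²/1000
Solving for V: V = √(2·(3.96·1000)/880) = 3 m/s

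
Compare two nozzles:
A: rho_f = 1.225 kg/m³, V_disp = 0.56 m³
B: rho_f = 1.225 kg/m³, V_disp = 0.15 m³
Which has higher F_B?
F_B(A) = 6.73 N, F_B(B) = 1.803 N. Answer: A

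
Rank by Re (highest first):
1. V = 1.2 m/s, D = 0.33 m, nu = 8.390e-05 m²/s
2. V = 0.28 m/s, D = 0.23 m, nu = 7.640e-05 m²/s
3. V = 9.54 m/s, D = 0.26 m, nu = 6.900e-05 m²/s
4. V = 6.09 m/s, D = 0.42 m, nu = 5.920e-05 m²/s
Case 1: Re = 4720
Case 2: Re = 842.9
Case 3: Re = 35948
Case 4: Re = 43206
Ranking (highest first): 4, 3, 1, 2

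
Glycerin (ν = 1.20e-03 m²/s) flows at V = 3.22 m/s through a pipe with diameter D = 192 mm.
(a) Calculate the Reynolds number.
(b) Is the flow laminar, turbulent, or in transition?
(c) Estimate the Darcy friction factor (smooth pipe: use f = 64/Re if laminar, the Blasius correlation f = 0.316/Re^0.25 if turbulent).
(a) Re = V·D/ν = 3.22·0.192/1.20e-03 = 515.2
(b) Flow regime: laminar (Re < 2300)
(c) Friction factor: f = 64/Re = 64/515.2 = 0.1242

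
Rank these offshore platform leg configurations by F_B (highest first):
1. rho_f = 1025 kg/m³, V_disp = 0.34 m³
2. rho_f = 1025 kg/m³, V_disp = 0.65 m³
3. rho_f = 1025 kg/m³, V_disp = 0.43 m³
Case 1: F_B = 3419 N
Case 2: F_B = 6536 N
Case 3: F_B = 4324 N
Ranking (highest first): 2, 3, 1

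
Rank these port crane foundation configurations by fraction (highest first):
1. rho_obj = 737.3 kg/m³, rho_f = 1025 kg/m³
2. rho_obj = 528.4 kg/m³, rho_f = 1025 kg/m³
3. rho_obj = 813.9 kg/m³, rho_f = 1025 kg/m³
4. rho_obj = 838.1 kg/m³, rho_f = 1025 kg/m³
Case 1: fraction = 0.7193
Case 2: fraction = 0.5155
Case 3: fraction = 0.794
Case 4: fraction = 0.8177
Ranking (highest first): 4, 3, 1, 2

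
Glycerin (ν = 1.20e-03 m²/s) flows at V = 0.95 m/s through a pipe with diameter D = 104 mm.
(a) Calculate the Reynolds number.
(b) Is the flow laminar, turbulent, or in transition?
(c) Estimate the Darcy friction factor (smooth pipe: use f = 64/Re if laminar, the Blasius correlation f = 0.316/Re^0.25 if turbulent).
(a) Re = V·D/ν = 0.95·0.104/1.20e-03 = 82.333
(b) Flow regime: laminar (Re < 2300)
(c) Friction factor: f = 64/Re = 64/82.333 = 0.7773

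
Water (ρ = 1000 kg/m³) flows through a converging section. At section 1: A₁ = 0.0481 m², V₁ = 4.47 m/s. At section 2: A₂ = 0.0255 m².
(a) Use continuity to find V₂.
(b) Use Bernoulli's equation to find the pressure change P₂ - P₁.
(a) Continuity: A₁V₁=A₂V₂ -> V₂=A₁V₁/A₂=0.0481*4.47/0.0255=8.43 m/s
(b) Bernoulli: P₂-P₁=0.5*rho*(V₁^2-V₂^2)/1000=0.5*1000*(4.47^2-8.43^2)/1000=-25.54 kPa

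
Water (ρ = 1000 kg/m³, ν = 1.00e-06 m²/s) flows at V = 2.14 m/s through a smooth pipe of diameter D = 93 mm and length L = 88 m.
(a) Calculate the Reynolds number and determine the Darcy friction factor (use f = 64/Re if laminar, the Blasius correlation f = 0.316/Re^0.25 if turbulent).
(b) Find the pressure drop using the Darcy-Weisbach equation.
(a) Re = V·D/ν = 2.14·0.093/1.00e-06 = 199020 → turbulent (Re > 4000); f = 0.316/Re^0.25 = 0.316/199020^0.25 = 0.014961 (Blasius is strictly valid for Re ≲ 1e5; used here as the smooth-pipe estimate the problem specifies)
(b) Darcy-Weisbach: ΔP = f·(L/D)·½ρV²/1000 = 0.014961·(88/0.093)·½·1000·2.14²/1000 = 32.42 kPa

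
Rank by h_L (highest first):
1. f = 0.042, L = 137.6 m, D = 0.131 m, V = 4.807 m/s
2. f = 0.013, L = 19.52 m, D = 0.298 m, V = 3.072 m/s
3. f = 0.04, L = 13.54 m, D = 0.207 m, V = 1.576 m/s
Case 1: h_L = 51.96 m
Case 2: h_L = 0.4096 m
Case 3: h_L = 0.3312 m
Ranking (highest first): 1, 2, 3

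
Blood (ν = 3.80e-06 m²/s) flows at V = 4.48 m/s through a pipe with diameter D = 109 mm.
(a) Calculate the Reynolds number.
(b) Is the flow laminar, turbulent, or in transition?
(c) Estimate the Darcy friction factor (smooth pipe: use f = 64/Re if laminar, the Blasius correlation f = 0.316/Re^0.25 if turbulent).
(a) Re = V·D/ν = 4.48·0.109/3.80e-06 = 128510
(b) Flow regime: turbulent (Re > 4000)
(c) Friction factor: f = 0.316/Re^0.25 = 0.316/128510^0.25 = 0.01669 (Blasius is strictly valid for Re ≲ 1e5; used here as the smooth-pipe estimate the problem specifies)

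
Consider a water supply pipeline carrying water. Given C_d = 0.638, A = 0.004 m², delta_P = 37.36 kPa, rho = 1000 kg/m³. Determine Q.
Formula: Q = C_d A \sqrt{\frac{2 \Delta P}{\rho}}
Q = 0.638·0.004·√(2·(37.36·1000)/1000)·1000 = 22.06 L/s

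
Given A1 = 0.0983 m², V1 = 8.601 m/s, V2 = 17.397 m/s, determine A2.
Formula: V_2 = \frac{A_1 V_1}{A_2}
Substituting knowns: 17.397 = 0.0983·8.601/A2
Solving for A2: A2 = 0.0983·8.601/17.397 = 0.0486 m²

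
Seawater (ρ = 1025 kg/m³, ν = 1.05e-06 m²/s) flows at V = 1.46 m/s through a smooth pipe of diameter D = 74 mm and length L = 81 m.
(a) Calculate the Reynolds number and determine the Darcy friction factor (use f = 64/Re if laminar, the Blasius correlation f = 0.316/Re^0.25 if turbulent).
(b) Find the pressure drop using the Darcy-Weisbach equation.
(a) Re = V·D/ν = 1.46·0.074/1.05e-06 = 102900 → turbulent (Re > 4000); f = 0.316/Re^0.25 = 0.316/102900^0.25 = 0.017643 (Blasius is strictly valid for Re ≲ 1e5; used here as the smooth-pipe estimate the problem specifies)
(b) Darcy-Weisbach: ΔP = f·(L/D)·½ρV²/1000 = 0.017643·(81/0.074)·½·1025·1.46²/1000 = 21.1 kPa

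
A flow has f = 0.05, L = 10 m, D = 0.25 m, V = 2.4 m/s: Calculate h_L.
Formula: h_L = f \frac{L}{D} \frac{V^2}{2g}
h_L = 0.05·(10/0.25)·2.4²/(2·9.81) = 0.5872 m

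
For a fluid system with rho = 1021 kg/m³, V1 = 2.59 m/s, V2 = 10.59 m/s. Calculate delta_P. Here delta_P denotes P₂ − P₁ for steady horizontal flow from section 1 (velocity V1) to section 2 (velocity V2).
Formula: \Delta P = \frac{1}{2} \rho (V_1^2 - V_2^2)
delta_P = 0.5·1021·(2.59² − 10.59²)/1000 = -53.83 kPa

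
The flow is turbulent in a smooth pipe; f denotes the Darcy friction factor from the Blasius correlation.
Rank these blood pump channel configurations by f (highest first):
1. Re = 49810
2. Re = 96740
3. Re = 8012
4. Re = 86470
Case 1: f = 0.02115
Case 2: f = 0.01792
Case 3: f = 0.0334
Case 4: f = 0.01843
Ranking (highest first): 3, 1, 4, 2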